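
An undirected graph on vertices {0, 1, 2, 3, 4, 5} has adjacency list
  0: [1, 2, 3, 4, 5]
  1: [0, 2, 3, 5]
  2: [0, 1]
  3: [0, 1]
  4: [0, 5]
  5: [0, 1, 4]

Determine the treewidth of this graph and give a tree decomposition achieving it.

Each bag holds 3 vertices, so the decomposition has width 2, which upper-bounds the treewidth. For the lower bound, the 3 vertices {0, 1, 2} are pairwise adjacent, and any tree decomposition puts a clique entirely inside one bag — forcing width ≥ 2. The upper and lower bounds meet at 2, so that is the treewidth.

Treewidth 2.
One optimal decomposition is:
Bags: B1 = {0, 1, 5}  B2 = {0, 1, 3}  B3 = {0, 1, 2}  B4 = {0, 4, 5}
Tree: B1–B2, B2–B3, B1–B4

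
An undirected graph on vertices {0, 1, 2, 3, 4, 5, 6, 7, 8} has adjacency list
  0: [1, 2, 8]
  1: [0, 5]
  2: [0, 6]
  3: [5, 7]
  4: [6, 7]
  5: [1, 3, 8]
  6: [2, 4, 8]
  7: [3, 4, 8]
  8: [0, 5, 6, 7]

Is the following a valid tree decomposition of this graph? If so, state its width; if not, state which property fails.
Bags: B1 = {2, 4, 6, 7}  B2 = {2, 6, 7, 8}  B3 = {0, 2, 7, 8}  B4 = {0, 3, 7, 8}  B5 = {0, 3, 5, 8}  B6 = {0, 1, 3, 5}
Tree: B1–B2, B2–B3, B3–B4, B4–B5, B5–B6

Yes; width 3.

Checking the three conditions: (i) the bags cover all of {0, 1, 2, 3, 4, 5, 6, 7, 8}; (ii) for each edge, some bag contains both endpoints; (iii) the bags containing any fixed vertex form a subtree. All hold, so the decomposition is valid with width 4 − 1 = 3.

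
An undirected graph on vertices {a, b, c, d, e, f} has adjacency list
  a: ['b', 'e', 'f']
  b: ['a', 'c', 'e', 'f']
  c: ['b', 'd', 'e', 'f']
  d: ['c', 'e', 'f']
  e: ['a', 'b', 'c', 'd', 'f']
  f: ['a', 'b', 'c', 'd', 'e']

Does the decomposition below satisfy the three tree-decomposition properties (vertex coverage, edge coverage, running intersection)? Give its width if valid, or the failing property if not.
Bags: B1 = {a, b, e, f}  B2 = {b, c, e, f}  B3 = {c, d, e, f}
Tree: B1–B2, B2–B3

Yes; width 3.

Vertex coverage: the bags together contain {a, b, c, d, e, f}, the full vertex set. Edge coverage: each edge of G has both endpoints in at least one bag. Running intersection: for every vertex, the bags containing it form a connected subtree. All three properties hold, so this is a valid tree decomposition of width max|bag| − 1 = 3, and hence tw(G) ≤ 3.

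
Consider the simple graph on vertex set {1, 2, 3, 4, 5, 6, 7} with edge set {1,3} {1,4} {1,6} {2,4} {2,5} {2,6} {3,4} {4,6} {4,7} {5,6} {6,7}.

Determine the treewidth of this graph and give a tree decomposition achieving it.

Treewidth 2.
One optimal decomposition is:
Bags: B1 = {2, 4, 6}  B2 = {1, 4, 6}  B3 = {2, 5, 6}  B4 = {4, 6, 7}  B5 = {1, 3, 4}
Tree: B1–B2, B1–B3, B2–B4, B2–B5

Every bag has size at most 3, so the width is 3 − 1 = 2 and tw(G) ≤ 2. For the lower bound, the 3 vertices {1, 3, 4} are pairwise adjacent, and any tree decomposition puts a clique entirely inside one bag — forcing width ≥ 2. Combining the bounds, tw(G) = 2.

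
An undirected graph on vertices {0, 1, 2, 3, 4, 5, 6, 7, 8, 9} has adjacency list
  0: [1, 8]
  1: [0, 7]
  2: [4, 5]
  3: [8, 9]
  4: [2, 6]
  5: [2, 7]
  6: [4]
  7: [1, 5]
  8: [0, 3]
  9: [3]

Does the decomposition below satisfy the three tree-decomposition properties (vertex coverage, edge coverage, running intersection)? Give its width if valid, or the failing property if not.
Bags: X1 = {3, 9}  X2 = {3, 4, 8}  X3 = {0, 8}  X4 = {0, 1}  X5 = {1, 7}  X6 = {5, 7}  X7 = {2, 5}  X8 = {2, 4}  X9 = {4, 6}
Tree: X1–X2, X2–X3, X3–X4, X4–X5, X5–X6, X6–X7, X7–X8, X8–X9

No — bags containing vertex 4 are not connected in the tree.

A tree decomposition must satisfy three properties: every vertex lies in some bag; for every edge, both endpoints lie together in some bag; and for every vertex, the bags containing it form a connected subtree. Here bags containing vertex 4 are not connected in the tree, so the decomposition is invalid.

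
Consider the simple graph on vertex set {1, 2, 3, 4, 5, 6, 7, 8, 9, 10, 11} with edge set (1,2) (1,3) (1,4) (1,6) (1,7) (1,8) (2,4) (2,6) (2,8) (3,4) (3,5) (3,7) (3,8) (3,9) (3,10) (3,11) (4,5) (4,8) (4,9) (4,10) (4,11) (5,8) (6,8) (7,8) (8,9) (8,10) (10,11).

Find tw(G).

3

A width-3 tree decomposition is:
Bags: B1 = {1, 2, 4, 8}  B2 = {1, 3, 4, 8}  B3 = {3, 4, 8, 9}  B4 = {1, 2, 6, 8}  B5 = {3, 4, 5, 8}  B6 = {3, 4, 8, 10}  B7 = {3, 4, 10, 11}  B8 = {1, 3, 7, 8}
Tree: B1–B2, B2–B3, B1–B4, B2–B5, B5–B6, B6–B7, B2–B8
Every bag has size at most 4, so the width is 4 − 1 = 3 and tw(G) ≤ 3. On the other hand G contains the 4-clique {1, 2, 4, 8}. A clique must lie in a single bag of any decomposition, so no decomposition can have width below 3. Hence tw(G) = 3 exactly.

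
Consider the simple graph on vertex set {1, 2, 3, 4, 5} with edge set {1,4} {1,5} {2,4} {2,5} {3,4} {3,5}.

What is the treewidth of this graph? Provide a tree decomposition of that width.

Treewidth 2.
One such decomposition:
Bags: B1 = {1, 4, 5}  B2 = {3, 4, 5}  B3 = {2, 4, 5}
Tree: B1–B2, B2–B3

The largest bag has 3 vertices, giving width 2; this decomposition certifies tw(G) ≤ 2. The edges 1–5–3–4–1 form a cycle, so G is not a tree and its treewidth is at least 2. Hence tw(G) = 2 exactly.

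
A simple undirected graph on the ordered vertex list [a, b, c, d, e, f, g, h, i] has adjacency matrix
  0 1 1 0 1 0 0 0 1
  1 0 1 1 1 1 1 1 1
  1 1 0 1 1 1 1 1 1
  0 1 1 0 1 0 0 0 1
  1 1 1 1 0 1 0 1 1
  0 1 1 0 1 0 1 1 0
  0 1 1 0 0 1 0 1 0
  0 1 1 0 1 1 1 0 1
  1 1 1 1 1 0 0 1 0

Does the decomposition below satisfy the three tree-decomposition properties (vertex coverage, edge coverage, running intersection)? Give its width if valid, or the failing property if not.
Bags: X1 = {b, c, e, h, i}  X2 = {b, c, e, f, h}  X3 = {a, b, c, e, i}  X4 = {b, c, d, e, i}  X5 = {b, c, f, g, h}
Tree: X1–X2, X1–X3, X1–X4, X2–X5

Every vertex of G appears in some bag (union = {a, b, c, d, e, f, g, h, i}); every edge is covered by a bag; and for each vertex v the set of bags containing v is connected in the bag tree. The decomposition is therefore valid. The largest bag has 5 vertices, so the width is 4.

Yes; width 4.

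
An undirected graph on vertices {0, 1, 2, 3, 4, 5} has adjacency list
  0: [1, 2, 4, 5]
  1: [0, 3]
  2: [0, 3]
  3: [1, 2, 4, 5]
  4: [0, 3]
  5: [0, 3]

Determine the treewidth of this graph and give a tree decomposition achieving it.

The largest bag has 3 vertices, giving width 2; this decomposition certifies tw(G) ≤ 2. Since 2–3–1–0–2 is a cycle in G, G is not acyclic. Forests are exactly the graphs of treewidth ≤ 1, so tw(G) ≥ 2. The upper and lower bounds meet at 2, so that is the treewidth.

Treewidth 2.
Bags: B1 = {0, 2, 3}  B2 = {0, 1, 3}  B3 = {0, 3, 5}  B4 = {0, 3, 4}
Tree: B1–B2, B2–B3, B3–B4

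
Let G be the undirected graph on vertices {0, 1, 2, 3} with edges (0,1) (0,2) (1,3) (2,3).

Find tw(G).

2

A width-2 tree decomposition is:
Bags: B1 = {1, 2, 3}  B2 = {0, 1, 2}
Tree: B1–B2
The largest bag has 3 vertices, giving width 2; this decomposition certifies tw(G) ≤ 2. For the lower bound, G contains the cycle 1–3–2–0–1, so G is not a forest; only forests have treewidth ≤ 1, hence tw(G) ≥ 2. Combining the bounds, tw(G) = 2.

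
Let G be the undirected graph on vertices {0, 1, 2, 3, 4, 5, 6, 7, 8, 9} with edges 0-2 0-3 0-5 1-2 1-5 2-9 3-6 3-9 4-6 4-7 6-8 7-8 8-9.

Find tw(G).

A width-2 tree decomposition is:
Bags: B1 = {0, 1, 5}  B2 = {0, 1, 2}  B3 = {0, 2, 3}  B4 = {2, 3, 9}  B5 = {3, 6, 9}  B6 = {6, 8, 9}  B7 = {4, 6, 8}  B8 = {4, 7, 8}
Tree: B1–B2, B2–B3, B3–B4, B4–B5, B5–B6, B6–B7, B7–B8
Every bag has size at most 3, so the width is 3 − 1 = 2 and tw(G) ≤ 2. The edges 5–1–2–0–5 form a cycle, so G is not a tree and its treewidth is at least 2. Combining the bounds, tw(G) = 2.

2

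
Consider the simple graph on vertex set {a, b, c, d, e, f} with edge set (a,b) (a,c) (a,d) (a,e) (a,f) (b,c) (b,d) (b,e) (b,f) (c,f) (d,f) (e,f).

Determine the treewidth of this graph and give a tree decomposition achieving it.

Treewidth 3.
One such decomposition:
Bags: B1 = {a, b, e, f}  B2 = {a, b, d, f}  B3 = {a, b, c, f}
Tree: B1–B2, B1–B3

Each bag holds 4 vertices, so the decomposition has width 3, which upper-bounds the treewidth. For the lower bound, the 4 vertices {a, b, d, f} are pairwise adjacent, and any tree decomposition puts a clique entirely inside one bag — forcing width ≥ 3. Hence tw(G) = 3 exactly.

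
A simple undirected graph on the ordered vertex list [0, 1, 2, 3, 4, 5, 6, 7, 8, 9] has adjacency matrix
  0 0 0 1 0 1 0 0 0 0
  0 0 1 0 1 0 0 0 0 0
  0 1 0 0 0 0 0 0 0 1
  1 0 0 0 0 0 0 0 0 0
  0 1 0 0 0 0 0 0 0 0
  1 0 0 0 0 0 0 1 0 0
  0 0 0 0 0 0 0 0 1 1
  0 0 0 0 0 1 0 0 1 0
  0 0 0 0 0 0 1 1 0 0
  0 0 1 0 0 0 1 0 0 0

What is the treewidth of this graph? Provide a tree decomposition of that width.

Treewidth 1.
One optimal decomposition is:
Bags: B1 = {1, 4}  B2 = {1, 2}  B3 = {2, 9}  B4 = {6, 9}  B5 = {6, 8}  B6 = {7, 8}  B7 = {5, 7}  B8 = {0, 5}  B9 = {0, 3}
Tree: B1–B2, B2–B3, B3–B4, B4–B5, B5–B6, B6–B7, B7–B8, B8–B9

Every bag has size at most 2, so the width is 2 − 1 = 1 and tw(G) ≤ 1. G has an edge, so its treewidth is at least 1. Hence tw(G) = 1 exactly.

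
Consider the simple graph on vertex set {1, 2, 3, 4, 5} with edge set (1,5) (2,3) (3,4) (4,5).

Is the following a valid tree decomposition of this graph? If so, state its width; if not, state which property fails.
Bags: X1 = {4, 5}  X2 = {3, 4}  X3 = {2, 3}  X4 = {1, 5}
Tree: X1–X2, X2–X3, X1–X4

Checking the three conditions: (i) the bags cover all of {1, 2, 3, 4, 5}; (ii) for each edge, some bag contains both endpoints; (iii) the bags containing any fixed vertex form a subtree. All hold, so the decomposition is valid with width 2 − 1 = 1.

Yes; width 1.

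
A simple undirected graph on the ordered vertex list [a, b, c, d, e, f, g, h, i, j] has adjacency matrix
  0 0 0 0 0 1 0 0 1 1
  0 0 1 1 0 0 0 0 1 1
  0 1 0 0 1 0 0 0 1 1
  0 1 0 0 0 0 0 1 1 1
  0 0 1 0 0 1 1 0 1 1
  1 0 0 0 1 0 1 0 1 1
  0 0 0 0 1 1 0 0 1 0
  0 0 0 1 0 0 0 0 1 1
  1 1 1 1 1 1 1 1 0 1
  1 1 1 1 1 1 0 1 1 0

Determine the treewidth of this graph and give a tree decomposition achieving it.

Treewidth 3.
One such decomposition:
Bags: B1 = {c, e, i, j}  B2 = {b, c, i, j}  B3 = {b, d, i, j}  B4 = {d, h, i, j}  B5 = {e, f, i, j}  B6 = {a, f, i, j}  B7 = {e, f, g, i}
Tree: B1–B2, B2–B3, B3–B4, B1–B5, B5–B6, B5–B7

Every bag has size at most 4, so the width is 4 − 1 = 3 and tw(G) ≤ 3. On the other hand G contains the 4-clique {e, f, g, i}. A clique must lie in a single bag of any decomposition, so no decomposition can have width below 3. Hence tw(G) = 3 exactly.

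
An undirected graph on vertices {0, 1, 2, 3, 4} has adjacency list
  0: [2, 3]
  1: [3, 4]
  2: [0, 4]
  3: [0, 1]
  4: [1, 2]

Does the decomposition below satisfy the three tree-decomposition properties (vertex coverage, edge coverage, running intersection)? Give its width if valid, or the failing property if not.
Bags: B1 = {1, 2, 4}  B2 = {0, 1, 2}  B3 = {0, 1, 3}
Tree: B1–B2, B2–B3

Vertex coverage: the bags together contain {0, 1, 2, 3, 4}, the full vertex set. Edge coverage: each edge of G has both endpoints in at least one bag. Running intersection: for every vertex, the bags containing it form a connected subtree. All three properties hold, so this is a valid tree decomposition of width max|bag| − 1 = 2, and hence tw(G) ≤ 2.

Yes; width 2.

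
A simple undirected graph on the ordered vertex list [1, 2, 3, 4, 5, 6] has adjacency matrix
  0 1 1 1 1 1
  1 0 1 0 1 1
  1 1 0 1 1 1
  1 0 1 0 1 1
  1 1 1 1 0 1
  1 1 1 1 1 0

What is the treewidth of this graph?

4

A width-4 tree decomposition is:
Bags: B1 = {1, 2, 3, 5, 6}  B2 = {1, 3, 4, 5, 6}
Tree: B1–B2
Each bag holds 5 vertices, so the decomposition has width 4, which upper-bounds the treewidth. For the lower bound, the 5 vertices {1, 2, 3, 5, 6} are pairwise adjacent, and any tree decomposition puts a clique entirely inside one bag — forcing width ≥ 4. The upper and lower bounds meet at 4, so that is the treewidth.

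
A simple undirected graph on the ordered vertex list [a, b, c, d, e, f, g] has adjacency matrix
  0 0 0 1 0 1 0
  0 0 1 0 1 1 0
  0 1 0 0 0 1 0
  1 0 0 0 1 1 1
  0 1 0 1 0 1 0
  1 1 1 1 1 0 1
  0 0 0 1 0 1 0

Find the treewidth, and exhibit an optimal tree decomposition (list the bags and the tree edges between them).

Treewidth 2.
One such decomposition:
Bags: B1 = {b, e, f}  B2 = {d, e, f}  B3 = {a, d, f}  B4 = {b, c, f}  B5 = {d, f, g}
Tree: B1–B2, B2–B3, B1–B4, B2–B5

Each bag holds 3 vertices, so the decomposition has width 2, which upper-bounds the treewidth. On the other hand G contains the 3-clique {d, f, g}. A clique must lie in a single bag of any decomposition, so no decomposition can have width below 2. Hence tw(G) = 2 exactly.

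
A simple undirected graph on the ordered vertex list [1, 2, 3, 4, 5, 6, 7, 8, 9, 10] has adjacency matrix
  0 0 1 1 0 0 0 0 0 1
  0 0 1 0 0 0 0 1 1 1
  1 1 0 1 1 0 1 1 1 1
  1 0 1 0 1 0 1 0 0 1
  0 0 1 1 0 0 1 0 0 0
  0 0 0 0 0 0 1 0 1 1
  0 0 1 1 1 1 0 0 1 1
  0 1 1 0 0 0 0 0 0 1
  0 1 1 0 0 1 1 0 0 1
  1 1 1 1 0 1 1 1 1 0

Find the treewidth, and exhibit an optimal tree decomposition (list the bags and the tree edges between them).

Treewidth 3.
Bags: B1 = {3, 7, 9, 10}  B2 = {6, 7, 9, 10}  B3 = {2, 3, 9, 10}  B4 = {2, 3, 8, 10}  B5 = {3, 4, 7, 10}  B6 = {1, 3, 4, 10}  B7 = {3, 4, 5, 7}
Tree: B1–B2, B1–B3, B3–B4, B1–B5, B5–B6, B5–B7

Every bag has size at most 4, so the width is 4 − 1 = 3 and tw(G) ≤ 3. On the other hand G contains the 4-clique {1, 3, 4, 10}. A clique must lie in a single bag of any decomposition, so no decomposition can have width below 3. Hence tw(G) = 3 exactly.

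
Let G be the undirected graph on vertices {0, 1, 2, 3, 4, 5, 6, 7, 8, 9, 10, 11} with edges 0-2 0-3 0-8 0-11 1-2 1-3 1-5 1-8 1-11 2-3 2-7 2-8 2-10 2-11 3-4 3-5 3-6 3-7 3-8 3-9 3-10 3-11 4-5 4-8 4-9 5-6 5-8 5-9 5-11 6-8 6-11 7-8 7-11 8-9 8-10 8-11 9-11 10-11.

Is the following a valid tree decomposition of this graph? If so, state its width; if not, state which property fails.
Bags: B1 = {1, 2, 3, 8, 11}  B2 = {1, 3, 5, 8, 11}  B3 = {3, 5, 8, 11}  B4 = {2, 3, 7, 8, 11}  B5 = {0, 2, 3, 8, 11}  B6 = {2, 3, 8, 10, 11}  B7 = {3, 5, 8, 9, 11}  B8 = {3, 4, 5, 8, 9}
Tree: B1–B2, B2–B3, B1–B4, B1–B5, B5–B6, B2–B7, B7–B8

A tree decomposition must satisfy three properties: every vertex lies in some bag; for every edge, both endpoints lie together in some bag; and for every vertex, the bags containing it form a connected subtree. Here vertex 6 appears in no bag, so the decomposition is invalid.

No — vertex 6 appears in no bag.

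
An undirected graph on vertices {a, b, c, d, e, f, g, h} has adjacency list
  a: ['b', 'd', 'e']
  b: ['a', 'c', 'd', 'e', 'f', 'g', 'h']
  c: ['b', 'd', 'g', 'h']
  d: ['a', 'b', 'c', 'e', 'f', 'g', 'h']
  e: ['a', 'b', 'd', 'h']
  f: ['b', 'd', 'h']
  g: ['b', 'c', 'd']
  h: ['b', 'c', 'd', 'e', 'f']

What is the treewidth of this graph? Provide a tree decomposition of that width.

Treewidth 3.
One optimal decomposition is:
Bags: B1 = {b, c, d, h}  B2 = {b, d, f, h}  B3 = {b, d, e, h}  B4 = {a, b, d, e}  B5 = {b, c, d, g}
Tree: B1–B2, B1–B3, B3–B4, B1–B5

Each bag holds 4 vertices, so the decomposition has width 3, which upper-bounds the treewidth. For the lower bound, the 4 vertices {b, c, d, g} are pairwise adjacent, and any tree decomposition puts a clique entirely inside one bag — forcing width ≥ 3. Hence tw(G) = 3 exactly.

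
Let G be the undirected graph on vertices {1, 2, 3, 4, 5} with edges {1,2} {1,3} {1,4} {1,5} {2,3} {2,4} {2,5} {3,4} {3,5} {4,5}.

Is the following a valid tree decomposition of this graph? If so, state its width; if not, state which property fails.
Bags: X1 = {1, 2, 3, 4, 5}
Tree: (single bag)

Yes; width 4.

Every vertex of G appears in some bag (union = {1, 2, 3, 4, 5}); every edge is covered by a bag; and for each vertex v the set of bags containing v is connected in the bag tree. The decomposition is therefore valid. The largest bag has 5 vertices, so the width is 4.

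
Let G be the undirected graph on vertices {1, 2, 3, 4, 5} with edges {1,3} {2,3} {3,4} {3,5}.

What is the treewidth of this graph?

1

A width-1 tree decomposition is:
Bags: B1 = {2, 3}  B2 = {3, 4}  B3 = {3, 5}  B4 = {1, 3}
Tree: B1–B2, B1–B3, B1–B4
Every bag has size at most 2, so the width is 2 − 1 = 1 and tw(G) ≤ 1. G has an edge, so its treewidth is at least 1. The upper and lower bounds meet at 1, so that is the treewidth.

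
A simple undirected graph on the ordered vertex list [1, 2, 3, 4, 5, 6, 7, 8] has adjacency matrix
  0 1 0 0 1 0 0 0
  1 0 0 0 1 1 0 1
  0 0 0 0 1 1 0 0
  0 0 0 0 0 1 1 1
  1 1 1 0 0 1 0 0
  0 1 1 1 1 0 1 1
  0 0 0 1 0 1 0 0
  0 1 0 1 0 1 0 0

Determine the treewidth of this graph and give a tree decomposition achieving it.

The largest bag has 3 vertices, giving width 2; this decomposition certifies tw(G) ≤ 2. For the lower bound, the 3 vertices {1, 2, 5} are pairwise adjacent, and any tree decomposition puts a clique entirely inside one bag — forcing width ≥ 2. Combining the bounds, tw(G) = 2.

Treewidth 2.
One such decomposition:
Bags: B1 = {2, 6, 8}  B2 = {2, 5, 6}  B3 = {4, 6, 8}  B4 = {3, 5, 6}  B5 = {4, 6, 7}  B6 = {1, 2, 5}
Tree: B1–B2, B1–B3, B2–B4, B3–B5, B2–B6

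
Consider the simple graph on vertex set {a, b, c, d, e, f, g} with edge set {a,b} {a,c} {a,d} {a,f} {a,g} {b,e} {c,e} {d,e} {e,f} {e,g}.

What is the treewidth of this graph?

A width-2 tree decomposition is:
Bags: B1 = {a, e, f}  B2 = {a, b, e}  B3 = {a, c, e}  B4 = {a, e, g}  B5 = {a, d, e}
Tree: B1–B2, B2–B3, B3–B4, B4–B5
Each bag holds 3 vertices, so the decomposition has width 2, which upper-bounds the treewidth. For the lower bound, G contains the cycle e–f–a–b–e, so G is not a forest; only forests have treewidth ≤ 1, hence tw(G) ≥ 2. Hence tw(G) = 2 exactly.

2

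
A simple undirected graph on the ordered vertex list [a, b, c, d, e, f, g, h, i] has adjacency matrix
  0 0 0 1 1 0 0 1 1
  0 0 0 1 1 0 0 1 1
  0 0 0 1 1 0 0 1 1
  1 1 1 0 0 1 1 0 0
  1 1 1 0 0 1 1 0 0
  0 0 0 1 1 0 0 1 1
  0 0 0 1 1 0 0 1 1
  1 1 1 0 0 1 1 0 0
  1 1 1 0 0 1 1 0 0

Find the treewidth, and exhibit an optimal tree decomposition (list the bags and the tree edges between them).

Treewidth 4.
Bags: B1 = {a, d, e, h, i}  B2 = {c, d, e, h, i}  B3 = {d, e, f, h, i}  B4 = {b, d, e, h, i}  B5 = {d, e, g, h, i}
Tree: B1–B2, B2–B3, B3–B4, B4–B5

The largest bag has 5 vertices, giving width 4; this decomposition certifies tw(G) ≤ 4. For the lower bound: the 5 vertex sets {a,e}, {c,i}, {f,h}, {d}, {b} are disjoint, each induces a connected subgraph, and every pair is joined by at least one edge of G. Contracting each set to a single vertex therefore yields K_{5} as a minor, and since treewidth is minor-monotone, tw(G) ≥ tw(K_{5}) = 4. Combining the bounds, tw(G) = 4.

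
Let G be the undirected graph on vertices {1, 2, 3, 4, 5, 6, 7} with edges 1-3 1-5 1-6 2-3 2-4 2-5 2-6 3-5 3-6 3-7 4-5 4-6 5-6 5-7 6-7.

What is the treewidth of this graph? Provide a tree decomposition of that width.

Each bag holds 4 vertices, so the decomposition has width 3, which upper-bounds the treewidth. For the lower bound, the 4 vertices {1, 3, 5, 6} are pairwise adjacent, and any tree decomposition puts a clique entirely inside one bag — forcing width ≥ 3. Therefore the treewidth is 3.

Treewidth 3.
One such decomposition:
Bags: B1 = {2, 3, 5, 6}  B2 = {1, 3, 5, 6}  B3 = {2, 4, 5, 6}  B4 = {3, 5, 6, 7}
Tree: B1–B2, B1–B3, B1–B4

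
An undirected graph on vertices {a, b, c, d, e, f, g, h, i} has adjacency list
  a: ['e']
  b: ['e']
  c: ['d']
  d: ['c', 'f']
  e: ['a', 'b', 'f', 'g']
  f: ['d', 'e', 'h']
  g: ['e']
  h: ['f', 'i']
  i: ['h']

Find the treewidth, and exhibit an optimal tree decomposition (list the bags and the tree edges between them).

Treewidth 1.
Bags: B1 = {f, h}  B2 = {d, f}  B3 = {h, i}  B4 = {e, f}  B5 = {b, e}  B6 = {e, g}  B7 = {a, e}  B8 = {c, d}
Tree: B1–B2, B1–B3, B1–B4, B4–B5, B5–B6, B4–B7, B2–B8

Each bag holds 2 vertices, so the decomposition has width 1, which upper-bounds the treewidth. G has an edge, so its treewidth is at least 1. Therefore the treewidth is 1.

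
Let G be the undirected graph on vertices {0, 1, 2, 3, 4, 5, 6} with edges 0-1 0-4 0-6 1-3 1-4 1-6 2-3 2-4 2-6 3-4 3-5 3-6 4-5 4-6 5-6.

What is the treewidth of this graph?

A width-3 tree decomposition is:
Bags: B1 = {3, 4, 5, 6}  B2 = {2, 3, 4, 6}  B3 = {1, 3, 4, 6}  B4 = {0, 1, 4, 6}
Tree: B1–B2, B1–B3, B3–B4
The largest bag has 4 vertices, giving width 3; this decomposition certifies tw(G) ≤ 3. Conversely, {0, 1, 4, 6} is a clique of size 4, and the vertices of any clique must share a bag in every tree decomposition; so some bag has ≥ 4 vertices and tw(G) ≥ 3. Combining the bounds, tw(G) = 3.

3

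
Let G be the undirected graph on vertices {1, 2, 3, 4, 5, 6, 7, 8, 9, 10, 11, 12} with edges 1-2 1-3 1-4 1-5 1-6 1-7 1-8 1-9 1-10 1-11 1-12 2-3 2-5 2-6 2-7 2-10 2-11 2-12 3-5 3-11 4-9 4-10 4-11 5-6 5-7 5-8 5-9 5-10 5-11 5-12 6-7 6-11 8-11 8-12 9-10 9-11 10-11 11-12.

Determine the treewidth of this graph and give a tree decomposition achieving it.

The largest bag has 5 vertices, giving width 4; this decomposition certifies tw(G) ≤ 4. For the lower bound, the 5 vertices {1, 4, 9, 10, 11} are pairwise adjacent, and any tree decomposition puts a clique entirely inside one bag — forcing width ≥ 4. Therefore the treewidth is 4.

Treewidth 4.
Bags: B1 = {1, 2, 5, 11, 12}  B2 = {1, 2, 5, 6, 11}  B3 = {1, 2, 5, 10, 11}  B4 = {1, 2, 3, 5, 11}  B5 = {1, 5, 8, 11, 12}  B6 = {1, 5, 9, 10, 11}  B7 = {1, 2, 5, 6, 7}  B8 = {1, 4, 9, 10, 11}
Tree: B1–B2, B1–B3, B1–B4, B1–B5, B3–B6, B2–B7, B6–B8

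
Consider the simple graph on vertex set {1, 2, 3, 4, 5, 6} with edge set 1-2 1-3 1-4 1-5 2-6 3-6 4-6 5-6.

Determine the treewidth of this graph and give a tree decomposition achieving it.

Treewidth 2.
One such decomposition:
Bags: B1 = {1, 4, 6}  B2 = {1, 5, 6}  B3 = {1, 2, 6}  B4 = {1, 3, 6}
Tree: B1–B2, B2–B3, B3–B4

Each bag holds 3 vertices, so the decomposition has width 2, which upper-bounds the treewidth. Since 4–1–5–6–4 is a cycle in G, G is not acyclic. Forests are exactly the graphs of treewidth ≤ 1, so tw(G) ≥ 2. Hence tw(G) = 2 exactly.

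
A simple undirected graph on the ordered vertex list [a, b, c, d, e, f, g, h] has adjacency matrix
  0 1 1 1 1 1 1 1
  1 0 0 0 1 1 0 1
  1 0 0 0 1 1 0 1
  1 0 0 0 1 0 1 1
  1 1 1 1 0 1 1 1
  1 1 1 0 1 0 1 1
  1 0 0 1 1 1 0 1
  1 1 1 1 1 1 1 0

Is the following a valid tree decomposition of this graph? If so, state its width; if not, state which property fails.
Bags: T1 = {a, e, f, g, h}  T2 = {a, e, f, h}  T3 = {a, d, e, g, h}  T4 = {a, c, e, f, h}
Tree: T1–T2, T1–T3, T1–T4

No — vertex b appears in no bag.

A tree decomposition must satisfy three properties: every vertex lies in some bag; for every edge, both endpoints lie together in some bag; and for every vertex, the bags containing it form a connected subtree. Here vertex b appears in no bag, so the decomposition is invalid.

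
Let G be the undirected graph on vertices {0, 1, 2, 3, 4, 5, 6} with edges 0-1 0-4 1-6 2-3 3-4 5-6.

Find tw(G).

1

A width-1 tree decomposition is:
Bags: B1 = {2, 3}  B2 = {3, 4}  B3 = {0, 4}  B4 = {0, 1}  B5 = {1, 6}  B6 = {5, 6}
Tree: B1–B2, B2–B3, B3–B4, B4–B5, B5–B6
Every bag has size at most 2, so the width is 2 − 1 = 1 and tw(G) ≤ 1. Any graph with an edge has treewidth ≥ 1, and G has the edge 2–3. The upper and lower bounds meet at 1, so that is the treewidth.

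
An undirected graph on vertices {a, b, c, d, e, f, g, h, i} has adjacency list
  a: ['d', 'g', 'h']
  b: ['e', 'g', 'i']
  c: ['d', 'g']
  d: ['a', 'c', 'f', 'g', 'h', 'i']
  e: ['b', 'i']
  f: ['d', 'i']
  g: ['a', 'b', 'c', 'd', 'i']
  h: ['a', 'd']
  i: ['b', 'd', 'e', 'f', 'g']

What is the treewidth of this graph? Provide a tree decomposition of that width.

Treewidth 2.
One optimal decomposition is:
Bags: B1 = {a, d, h}  B2 = {a, d, g}  B3 = {d, g, i}  B4 = {b, g, i}  B5 = {c, d, g}  B6 = {d, f, i}  B7 = {b, e, i}
Tree: B1–B2, B2–B3, B3–B4, B2–B5, B3–B6, B4–B7

Each bag holds 3 vertices, so the decomposition has width 2, which upper-bounds the treewidth. On the other hand G contains the 3-clique {c, d, g}. A clique must lie in a single bag of any decomposition, so no decomposition can have width below 2. Hence tw(G) = 2 exactly.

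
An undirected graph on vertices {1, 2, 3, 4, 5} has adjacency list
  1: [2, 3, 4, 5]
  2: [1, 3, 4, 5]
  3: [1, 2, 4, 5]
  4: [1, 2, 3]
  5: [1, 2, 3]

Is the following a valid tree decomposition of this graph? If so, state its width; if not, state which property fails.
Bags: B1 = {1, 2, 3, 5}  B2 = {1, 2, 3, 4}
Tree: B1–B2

Checking the three conditions: (i) the bags cover all of {1, 2, 3, 4, 5}; (ii) for each edge, some bag contains both endpoints; (iii) the bags containing any fixed vertex form a subtree. All hold, so the decomposition is valid with width 4 − 1 = 3.

Yes; width 3.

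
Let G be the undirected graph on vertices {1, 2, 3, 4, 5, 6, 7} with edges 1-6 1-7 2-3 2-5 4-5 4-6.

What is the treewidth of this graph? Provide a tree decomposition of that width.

Each bag holds 2 vertices, so the decomposition has width 1, which upper-bounds the treewidth. Any graph with an edge has treewidth ≥ 1, and G has the edge 7–1. Hence tw(G) = 1 exactly.

Treewidth 1.
Bags: B1 = {1, 7}  B2 = {1, 6}  B3 = {4, 6}  B4 = {4, 5}  B5 = {2, 5}  B6 = {2, 3}
Tree: B1–B2, B2–B3, B3–B4, B4–B5, B5–B6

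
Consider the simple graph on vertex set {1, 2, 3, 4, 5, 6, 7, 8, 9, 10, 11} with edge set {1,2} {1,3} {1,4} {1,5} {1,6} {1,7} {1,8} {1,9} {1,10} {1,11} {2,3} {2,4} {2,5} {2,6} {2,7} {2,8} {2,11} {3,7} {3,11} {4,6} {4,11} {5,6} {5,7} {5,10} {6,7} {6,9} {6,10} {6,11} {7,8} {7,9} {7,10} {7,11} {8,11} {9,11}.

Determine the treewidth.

4

A width-4 tree decomposition is:
Bags: B1 = {1, 2, 6, 7, 11}  B2 = {1, 2, 4, 6, 11}  B3 = {1, 2, 5, 6, 7}  B4 = {1, 2, 7, 8, 11}  B5 = {1, 6, 7, 9, 11}  B6 = {1, 5, 6, 7, 10}  B7 = {1, 2, 3, 7, 11}
Tree: B1–B2, B1–B3, B1–B4, B1–B5, B3–B6, B1–B7
Every bag has size at most 5, so the width is 5 − 1 = 4 and tw(G) ≤ 4. Conversely, {1, 2, 4, 6, 11} is a clique of size 5, and the vertices of any clique must share a bag in every tree decomposition; so some bag has ≥ 5 vertices and tw(G) ≥ 4. Combining the bounds, tw(G) = 4.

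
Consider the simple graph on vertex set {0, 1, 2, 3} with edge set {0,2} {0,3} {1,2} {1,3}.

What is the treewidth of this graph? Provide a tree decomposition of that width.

The largest bag has 3 vertices, giving width 2; this decomposition certifies tw(G) ≤ 2. Since 1–2–0–3–1 is a cycle in G, G is not acyclic. Forests are exactly the graphs of treewidth ≤ 1, so tw(G) ≥ 2. Hence tw(G) = 2 exactly.

Treewidth 2.
One optimal decomposition is:
Bags: B1 = {0, 1, 2}  B2 = {0, 1, 3}
Tree: B1–B2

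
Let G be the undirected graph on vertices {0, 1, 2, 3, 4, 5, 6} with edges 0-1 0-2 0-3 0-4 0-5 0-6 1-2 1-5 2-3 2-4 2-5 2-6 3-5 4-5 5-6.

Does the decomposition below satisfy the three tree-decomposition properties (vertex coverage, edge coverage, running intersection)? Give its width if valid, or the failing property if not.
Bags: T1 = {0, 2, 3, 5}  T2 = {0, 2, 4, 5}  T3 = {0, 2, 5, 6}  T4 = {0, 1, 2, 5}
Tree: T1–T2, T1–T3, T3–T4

Yes; width 3.

Checking the three conditions: (i) the bags cover all of {0, 1, 2, 3, 4, 5, 6}; (ii) for each edge, some bag contains both endpoints; (iii) the bags containing any fixed vertex form a subtree. All hold, so the decomposition is valid with width 4 − 1 = 3.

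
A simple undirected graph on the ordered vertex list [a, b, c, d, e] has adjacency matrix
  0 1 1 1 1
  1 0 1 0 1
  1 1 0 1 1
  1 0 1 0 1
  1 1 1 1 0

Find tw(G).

3

A width-3 tree decomposition is:
Bags: B1 = {a, c, d, e}  B2 = {a, b, c, e}
Tree: B1–B2
Every bag has size at most 4, so the width is 4 − 1 = 3 and tw(G) ≤ 3. For the lower bound, the 4 vertices {a, c, d, e} are pairwise adjacent, and any tree decomposition puts a clique entirely inside one bag — forcing width ≥ 3. Combining the bounds, tw(G) = 3.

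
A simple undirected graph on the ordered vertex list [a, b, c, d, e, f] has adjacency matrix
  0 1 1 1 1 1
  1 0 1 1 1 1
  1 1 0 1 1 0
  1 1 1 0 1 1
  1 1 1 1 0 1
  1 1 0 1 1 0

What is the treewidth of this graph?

A width-4 tree decomposition is:
Bags: B1 = {a, b, c, d, e}  B2 = {a, b, d, e, f}
Tree: B1–B2
Every bag has size at most 5, so the width is 5 − 1 = 4 and tw(G) ≤ 4. Conversely, {a, b, c, d, e} is a clique of size 5, and the vertices of any clique must share a bag in every tree decomposition; so some bag has ≥ 5 vertices and tw(G) ≥ 4. Therefore the treewidth is 4.

4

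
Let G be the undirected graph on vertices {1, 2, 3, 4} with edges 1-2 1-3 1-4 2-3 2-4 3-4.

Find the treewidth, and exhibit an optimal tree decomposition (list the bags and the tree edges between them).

Treewidth 3.
One optimal decomposition is:
Bags: B1 = {1, 2, 3, 4}
Tree: (single bag)

A single bag containing all 4 vertices is trivially a valid decomposition of width 3. For the lower bound, the 4 vertices {1, 2, 3, 4} are pairwise adjacent, and any tree decomposition puts a clique entirely inside one bag — forcing width ≥ 3. The upper and lower bounds meet at 3, so that is the treewidth.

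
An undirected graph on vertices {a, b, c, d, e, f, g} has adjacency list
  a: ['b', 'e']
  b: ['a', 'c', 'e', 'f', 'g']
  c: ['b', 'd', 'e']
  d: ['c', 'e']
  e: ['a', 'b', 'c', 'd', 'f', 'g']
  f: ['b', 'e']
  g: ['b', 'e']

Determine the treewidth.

2

A width-2 tree decomposition is:
Bags: B1 = {b, e, g}  B2 = {b, c, e}  B3 = {c, d, e}  B4 = {a, b, e}  B5 = {b, e, f}
Tree: B1–B2, B2–B3, B1–B4, B4–B5
The largest bag has 3 vertices, giving width 2; this decomposition certifies tw(G) ≤ 2. For the lower bound, the 3 vertices {c, d, e} are pairwise adjacent, and any tree decomposition puts a clique entirely inside one bag — forcing width ≥ 2. Combining the bounds, tw(G) = 2.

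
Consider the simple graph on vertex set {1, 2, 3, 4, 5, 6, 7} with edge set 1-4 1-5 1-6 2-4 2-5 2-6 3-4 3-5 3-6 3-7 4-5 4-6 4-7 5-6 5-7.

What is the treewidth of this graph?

A width-3 tree decomposition is:
Bags: B1 = {3, 4, 5, 6}  B2 = {3, 4, 5, 7}  B3 = {1, 4, 5, 6}  B4 = {2, 4, 5, 6}
Tree: B1–B2, B1–B3, B1–B4
Each bag holds 4 vertices, so the decomposition has width 3, which upper-bounds the treewidth. For the lower bound, the 4 vertices {1, 4, 5, 6} are pairwise adjacent, and any tree decomposition puts a clique entirely inside one bag — forcing width ≥ 3. Hence tw(G) = 3 exactly.

3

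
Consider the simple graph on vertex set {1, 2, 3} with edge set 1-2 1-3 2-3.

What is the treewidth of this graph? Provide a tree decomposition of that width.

Treewidth 2.
One such decomposition:
Bags: B1 = {1, 2, 3}
Tree: (single bag)

With just one bag of size 3, the width is 3 − 1 = 2, so tw(G) ≤ 2. For the lower bound, the 3 vertices {1, 2, 3} are pairwise adjacent, and any tree decomposition puts a clique entirely inside one bag — forcing width ≥ 2. Therefore the treewidth is 2.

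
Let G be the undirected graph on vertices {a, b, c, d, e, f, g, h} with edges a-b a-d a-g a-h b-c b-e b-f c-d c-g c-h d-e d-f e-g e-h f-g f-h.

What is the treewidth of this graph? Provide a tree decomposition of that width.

Treewidth 4.
Bags: B1 = {b, d, f, g, h}  B2 = {b, d, e, g, h}  B3 = {a, b, d, g, h}  B4 = {b, c, d, g, h}
Tree: B1–B2, B2–B3, B3–B4

The largest bag has 5 vertices, giving width 4; this decomposition certifies tw(G) ≤ 4. For the lower bound: the 5 vertex sets {f,h}, {e,g}, {a,b}, {d}, {c} are disjoint, each induces a connected subgraph, and every pair is joined by at least one edge of G. Contracting each set to a single vertex therefore yields K_{5} as a minor, and since treewidth is minor-monotone, tw(G) ≥ tw(K_{5}) = 4. Hence tw(G) = 4 exactly.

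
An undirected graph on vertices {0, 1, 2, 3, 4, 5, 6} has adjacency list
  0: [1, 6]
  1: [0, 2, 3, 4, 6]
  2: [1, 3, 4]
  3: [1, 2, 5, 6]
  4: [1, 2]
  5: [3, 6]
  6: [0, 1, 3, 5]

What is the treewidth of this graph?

2

A width-2 tree decomposition is:
Bags: B1 = {1, 3, 6}  B2 = {3, 5, 6}  B3 = {1, 2, 3}  B4 = {1, 2, 4}  B5 = {0, 1, 6}
Tree: B1–B2, B1–B3, B3–B4, B1–B5
Each bag holds 3 vertices, so the decomposition has width 2, which upper-bounds the treewidth. Conversely, {0, 1, 6} is a clique of size 3, and the vertices of any clique must share a bag in every tree decomposition; so some bag has ≥ 3 vertices and tw(G) ≥ 2. Combining the bounds, tw(G) = 2.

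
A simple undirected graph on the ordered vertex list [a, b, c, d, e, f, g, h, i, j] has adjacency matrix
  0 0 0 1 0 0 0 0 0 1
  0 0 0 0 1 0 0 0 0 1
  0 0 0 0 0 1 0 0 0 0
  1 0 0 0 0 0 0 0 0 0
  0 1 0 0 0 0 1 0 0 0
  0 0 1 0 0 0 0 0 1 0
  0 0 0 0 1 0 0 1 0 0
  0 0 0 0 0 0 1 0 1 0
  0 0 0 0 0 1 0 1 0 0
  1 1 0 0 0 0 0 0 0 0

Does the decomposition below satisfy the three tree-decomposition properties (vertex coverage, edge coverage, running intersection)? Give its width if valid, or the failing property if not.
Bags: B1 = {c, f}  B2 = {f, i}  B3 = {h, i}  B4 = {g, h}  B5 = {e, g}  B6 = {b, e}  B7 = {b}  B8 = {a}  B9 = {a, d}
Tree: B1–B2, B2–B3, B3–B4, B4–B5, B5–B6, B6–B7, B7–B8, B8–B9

A tree decomposition must satisfy three properties: every vertex lies in some bag; for every edge, both endpoints lie together in some bag; and for every vertex, the bags containing it form a connected subtree. Here vertex j appears in no bag, so the decomposition is invalid.

No — vertex j appears in no bag.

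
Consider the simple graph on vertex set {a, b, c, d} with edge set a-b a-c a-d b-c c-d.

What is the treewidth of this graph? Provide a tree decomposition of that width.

Each bag holds 3 vertices, so the decomposition has width 2, which upper-bounds the treewidth. Conversely, {a, c, d} is a clique of size 3, and the vertices of any clique must share a bag in every tree decomposition; so some bag has ≥ 3 vertices and tw(G) ≥ 2. Combining the bounds, tw(G) = 2.

Treewidth 2.
Bags: B1 = {a, b, c}  B2 = {a, c, d}
Tree: B1–B2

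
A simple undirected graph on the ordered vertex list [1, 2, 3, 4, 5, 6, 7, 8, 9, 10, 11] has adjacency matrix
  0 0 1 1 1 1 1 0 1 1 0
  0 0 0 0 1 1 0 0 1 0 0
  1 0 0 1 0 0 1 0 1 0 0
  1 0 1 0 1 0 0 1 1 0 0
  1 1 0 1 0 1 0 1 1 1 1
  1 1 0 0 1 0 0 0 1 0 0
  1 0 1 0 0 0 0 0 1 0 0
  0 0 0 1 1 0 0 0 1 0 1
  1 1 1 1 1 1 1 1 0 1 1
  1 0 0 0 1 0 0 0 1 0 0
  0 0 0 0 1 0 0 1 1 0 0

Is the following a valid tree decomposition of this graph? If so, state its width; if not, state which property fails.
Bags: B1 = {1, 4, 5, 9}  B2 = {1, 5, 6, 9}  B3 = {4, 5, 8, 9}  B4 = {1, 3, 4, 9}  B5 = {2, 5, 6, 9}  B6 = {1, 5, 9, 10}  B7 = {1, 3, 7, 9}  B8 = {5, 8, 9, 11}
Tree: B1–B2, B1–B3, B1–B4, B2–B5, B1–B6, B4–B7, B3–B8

Checking the three conditions: (i) the bags cover all of {1, 2, 3, 4, 5, 6, 7, 8, 9, 10, 11}; (ii) for each edge, some bag contains both endpoints; (iii) the bags containing any fixed vertex form a subtree. All hold, so the decomposition is valid with width 4 − 1 = 3.

Yes; width 3.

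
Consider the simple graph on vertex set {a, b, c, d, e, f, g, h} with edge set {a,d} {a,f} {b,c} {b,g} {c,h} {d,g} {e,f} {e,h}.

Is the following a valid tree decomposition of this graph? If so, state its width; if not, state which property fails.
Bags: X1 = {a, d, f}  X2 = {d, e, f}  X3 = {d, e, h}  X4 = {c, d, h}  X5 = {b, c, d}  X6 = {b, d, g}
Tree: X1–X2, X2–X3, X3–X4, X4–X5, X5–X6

Every vertex of G appears in some bag (union = {a, b, c, d, e, f, g, h}); every edge is covered by a bag; and for each vertex v the set of bags containing v is connected in the bag tree. The decomposition is therefore valid. The largest bag has 3 vertices, so the width is 2.

Yes; width 2.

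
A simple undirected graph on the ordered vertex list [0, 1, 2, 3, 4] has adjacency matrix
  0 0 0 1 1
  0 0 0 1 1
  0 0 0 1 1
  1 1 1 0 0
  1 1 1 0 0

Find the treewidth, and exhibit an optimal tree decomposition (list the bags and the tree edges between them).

Every bag has size at most 3, so the width is 3 − 1 = 2 and tw(G) ≤ 2. For the lower bound, G contains the cycle 3–1–4–0–3, so G is not a forest; only forests have treewidth ≤ 1, hence tw(G) ≥ 2. Hence tw(G) = 2 exactly.

Treewidth 2.
One such decomposition:
Bags: B1 = {1, 3, 4}  B2 = {0, 3, 4}  B3 = {2, 3, 4}
Tree: B1–B2, B2–B3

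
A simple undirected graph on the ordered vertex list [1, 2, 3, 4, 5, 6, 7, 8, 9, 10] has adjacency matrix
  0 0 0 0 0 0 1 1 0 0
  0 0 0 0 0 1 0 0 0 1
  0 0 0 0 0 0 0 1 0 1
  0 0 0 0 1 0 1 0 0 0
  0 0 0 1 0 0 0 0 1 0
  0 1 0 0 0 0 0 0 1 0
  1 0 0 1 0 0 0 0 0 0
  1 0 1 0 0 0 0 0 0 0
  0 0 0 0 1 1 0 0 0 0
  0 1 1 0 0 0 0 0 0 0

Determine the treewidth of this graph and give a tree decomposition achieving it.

Every bag has size at most 3, so the width is 3 − 1 = 2 and tw(G) ≤ 2. For the lower bound, G contains the cycle 4–7–1–8–3–10–2–6–9–5–4, so G is not a forest; only forests have treewidth ≤ 1, hence tw(G) ≥ 2. Combining the bounds, tw(G) = 2.

Treewidth 2.
One optimal decomposition is:
Bags: B1 = {1, 4, 7}  B2 = {1, 4, 8}  B3 = {3, 4, 8}  B4 = {3, 4, 10}  B5 = {2, 4, 10}  B6 = {2, 4, 6}  B7 = {4, 6, 9}  B8 = {4, 5, 9}
Tree: B1–B2, B2–B3, B3–B4, B4–B5, B5–B6, B6–B7, B7–B8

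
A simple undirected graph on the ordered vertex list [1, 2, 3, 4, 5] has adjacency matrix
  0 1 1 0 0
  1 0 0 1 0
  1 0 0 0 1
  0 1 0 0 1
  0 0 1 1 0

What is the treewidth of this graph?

A width-2 tree decomposition is:
Bags: B1 = {1, 2, 4}  B2 = {1, 4, 5}  B3 = {1, 3, 5}
Tree: B1–B2, B2–B3
Every bag has size at most 3, so the width is 3 − 1 = 2 and tw(G) ≤ 2. Since 1–2–4–5–3–1 is a cycle in G, G is not acyclic. Forests are exactly the graphs of treewidth ≤ 1, so tw(G) ≥ 2. The upper and lower bounds meet at 2, so that is the treewidth.

2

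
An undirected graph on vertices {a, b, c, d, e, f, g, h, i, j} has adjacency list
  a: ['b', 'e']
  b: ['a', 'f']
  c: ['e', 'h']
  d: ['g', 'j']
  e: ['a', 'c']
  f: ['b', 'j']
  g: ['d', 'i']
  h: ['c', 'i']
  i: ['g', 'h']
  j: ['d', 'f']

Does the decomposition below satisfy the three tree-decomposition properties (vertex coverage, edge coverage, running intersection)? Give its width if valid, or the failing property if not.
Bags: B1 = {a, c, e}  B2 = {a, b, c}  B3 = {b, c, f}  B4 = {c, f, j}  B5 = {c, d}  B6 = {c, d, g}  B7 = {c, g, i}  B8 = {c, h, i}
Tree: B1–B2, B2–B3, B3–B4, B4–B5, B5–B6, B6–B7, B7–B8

No — edge (j,d) lies in no bag.

A tree decomposition must satisfy three properties: every vertex lies in some bag; for every edge, both endpoints lie together in some bag; and for every vertex, the bags containing it form a connected subtree. Here edge (j,d) lies in no bag, so the decomposition is invalid.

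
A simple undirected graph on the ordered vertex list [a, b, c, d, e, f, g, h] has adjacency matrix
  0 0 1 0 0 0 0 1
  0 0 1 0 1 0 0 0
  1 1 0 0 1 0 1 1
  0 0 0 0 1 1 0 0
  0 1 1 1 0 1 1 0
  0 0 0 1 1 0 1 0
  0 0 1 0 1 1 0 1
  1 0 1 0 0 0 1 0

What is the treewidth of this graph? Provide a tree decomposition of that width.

Treewidth 2.
One optimal decomposition is:
Bags: B1 = {e, f, g}  B2 = {c, e, g}  B3 = {c, g, h}  B4 = {b, c, e}  B5 = {d, e, f}  B6 = {a, c, h}
Tree: B1–B2, B2–B3, B2–B4, B1–B5, B3–B6

Each bag holds 3 vertices, so the decomposition has width 2, which upper-bounds the treewidth. Conversely, {d, e, f} is a clique of size 3, and the vertices of any clique must share a bag in every tree decomposition; so some bag has ≥ 3 vertices and tw(G) ≥ 2. Hence tw(G) = 2 exactly.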